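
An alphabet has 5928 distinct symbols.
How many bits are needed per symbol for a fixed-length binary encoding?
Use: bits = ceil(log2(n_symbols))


log2(5928) = 12.5333
Bracket: 2^12 = 4096 < 5928 <= 2^13 = 8192
So ceil(log2(5928)) = 13

bits = ceil(log2(5928)) = ceil(12.5333) = 13 bits


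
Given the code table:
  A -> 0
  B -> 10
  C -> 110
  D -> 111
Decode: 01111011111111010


Decoding:
0 -> A
111 -> D
10 -> B
111 -> D
111 -> D
110 -> C
10 -> B


Result: ADBDDCB


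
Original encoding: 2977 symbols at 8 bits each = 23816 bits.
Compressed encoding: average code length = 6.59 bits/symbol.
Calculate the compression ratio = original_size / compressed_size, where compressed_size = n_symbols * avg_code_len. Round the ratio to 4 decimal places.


original_size = n_symbols * orig_bits = 2977 * 8 = 23816 bits
compressed_size = n_symbols * avg_code_len = 2977 * 6.59 = 19618.43 bits
ratio = original_size / compressed_size = 23816 / 19618.43 = 1.214

Compression ratio = 1.214


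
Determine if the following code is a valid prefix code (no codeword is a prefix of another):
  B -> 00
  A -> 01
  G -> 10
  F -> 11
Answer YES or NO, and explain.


Checking each pair (does one codeword prefix another?):
  B='00' vs A='01': no prefix
  B='00' vs G='10': no prefix
  B='00' vs F='11': no prefix
  A='01' vs B='00': no prefix
  A='01' vs G='10': no prefix
  A='01' vs F='11': no prefix
  G='10' vs B='00': no prefix
  G='10' vs A='01': no prefix
  G='10' vs F='11': no prefix
  F='11' vs B='00': no prefix
  F='11' vs A='01': no prefix
  F='11' vs G='10': no prefix
No violation found over all pairs.

YES -- this is a valid prefix code. No codeword is a prefix of any other codeword.


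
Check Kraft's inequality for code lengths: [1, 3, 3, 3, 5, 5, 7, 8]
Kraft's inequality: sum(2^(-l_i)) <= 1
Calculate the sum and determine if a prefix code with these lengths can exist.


Sum = 2^(-1) + 2^(-3) + 2^(-3) + 2^(-3) + 2^(-5) + 2^(-5) + 2^(-7) + 2^(-8)
    = 0.5 + 0.125 + 0.125 + 0.125 + 0.03125 + 0.03125 + 0.0078125 + 0.00390625
    = 243/256 = 0.94921875
Since 0.94921875 <= 1, Kraft's inequality IS satisfied.
A prefix code with these lengths CAN exist.

Kraft sum = 0.94921875. Satisfied.


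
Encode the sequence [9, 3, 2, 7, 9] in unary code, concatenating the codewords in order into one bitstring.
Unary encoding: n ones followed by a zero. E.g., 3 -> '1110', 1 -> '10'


Encode each number as n ones followed by a terminating 0:
  9 -> 1111111110 (10 bits)
  3 -> 1110 (4 bits)
  2 -> 110 (3 bits)
  7 -> 11111110 (8 bits)
  9 -> 1111111110 (10 bits)
Total length = 10 + 4 + 3 + 8 + 10 = 35 bits.

Unary([9, 3, 2, 7, 9]) = 11111111101110110111111101111111110 (35 bits)


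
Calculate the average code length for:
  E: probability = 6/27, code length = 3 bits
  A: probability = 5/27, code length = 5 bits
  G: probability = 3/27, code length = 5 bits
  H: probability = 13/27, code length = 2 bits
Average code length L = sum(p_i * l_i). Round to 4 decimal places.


Weighted contributions p_i * l_i:
  E: (6/27) * 3 = 18/27
  A: (5/27) * 5 = 25/27
  G: (3/27) * 5 = 15/27
  H: (13/27) * 2 = 26/27
Sum = (18 + 25 + 15 + 26)/27 = 84/27

L = 84/27 = 3.1111 bits/symbol


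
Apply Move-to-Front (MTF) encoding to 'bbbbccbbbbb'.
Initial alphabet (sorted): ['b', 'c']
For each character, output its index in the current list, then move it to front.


MTF encoding:
'b': index 0 in ['b', 'c'] -> ['b', 'c']
'b': index 0 in ['b', 'c'] -> ['b', 'c']
'b': index 0 in ['b', 'c'] -> ['b', 'c']
'b': index 0 in ['b', 'c'] -> ['b', 'c']
'c': index 1 in ['b', 'c'] -> ['c', 'b']
'c': index 0 in ['c', 'b'] -> ['c', 'b']
'b': index 1 in ['c', 'b'] -> ['b', 'c']
'b': index 0 in ['b', 'c'] -> ['b', 'c']
'b': index 0 in ['b', 'c'] -> ['b', 'c']
'b': index 0 in ['b', 'c'] -> ['b', 'c']
'b': index 0 in ['b', 'c'] -> ['b', 'c']


Output: [0, 0, 0, 0, 1, 0, 1, 0, 0, 0, 0]


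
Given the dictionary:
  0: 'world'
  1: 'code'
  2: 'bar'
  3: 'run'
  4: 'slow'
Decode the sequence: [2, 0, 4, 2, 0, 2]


Look up each index in the dictionary:
  2 -> 'bar'
  0 -> 'world'
  4 -> 'slow'
  2 -> 'bar'
  0 -> 'world'
  2 -> 'bar'

Decoded: "bar world slow bar world bar"


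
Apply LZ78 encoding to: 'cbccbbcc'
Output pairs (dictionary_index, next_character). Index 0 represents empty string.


LZ78 encoding steps:
Dictionary: {0: ''}
Step 1: w='' (idx 0), next='c' -> output (0, 'c'), add 'c' as idx 1
Step 2: w='' (idx 0), next='b' -> output (0, 'b'), add 'b' as idx 2
Step 3: w='c' (idx 1), next='c' -> output (1, 'c'), add 'cc' as idx 3
Step 4: w='b' (idx 2), next='b' -> output (2, 'b'), add 'bb' as idx 4
Step 5: w='cc' (idx 3), end of input -> output (3, '')


Encoded: [(0, 'c'), (0, 'b'), (1, 'c'), (2, 'b'), (3, '')]


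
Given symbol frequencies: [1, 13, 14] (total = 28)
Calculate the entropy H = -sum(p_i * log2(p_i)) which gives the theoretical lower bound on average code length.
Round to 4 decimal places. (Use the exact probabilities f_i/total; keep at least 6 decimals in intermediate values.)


Per-symbol terms -p_i * log2(p_i) with p_i = f_i/28:
  p = 1/28 = 0.035714: log2(p) = -4.807355, -p*log2(p) = 0.171691
  p = 13/28 = 0.464286: log2(p) = -1.106915, -p*log2(p) = 0.513925
  p = 14/28 = 0.500000: log2(p) = -1.000000, -p*log2(p) = 0.500000
H = 0.171691 + 0.513925 + 0.500000 = 1.185616

H = 1.1856 bits/symbol


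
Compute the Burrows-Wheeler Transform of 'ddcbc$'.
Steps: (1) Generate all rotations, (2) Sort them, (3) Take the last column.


Rotations (sorted):
  0: $ddcbc -> last char: c
  1: bc$ddc -> last char: c
  2: c$ddcb -> last char: b
  3: cbc$dd -> last char: d
  4: dcbc$d -> last char: d
  5: ddcbc$ -> last char: $


BWT = ccbdd$


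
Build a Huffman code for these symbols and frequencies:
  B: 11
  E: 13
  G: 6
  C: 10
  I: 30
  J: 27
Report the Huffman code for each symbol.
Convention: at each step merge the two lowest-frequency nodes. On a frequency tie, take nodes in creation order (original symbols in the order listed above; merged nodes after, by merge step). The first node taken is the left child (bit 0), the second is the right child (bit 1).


Huffman tree construction:
Step 1: Merge G(6) + C(10) = 16
Step 2: Merge B(11) + E(13) = 24
Step 3: Merge (G+C)(16) + (B+E)(24) = 40
Step 4: Merge J(27) + I(30) = 57
Step 5: Merge ((G+C)+(B+E))(40) + (J+I)(57) = 97
Read each symbol's code off the tree from the root (left child = 0, right child = 1).

Codes:
  B: 010 (length 3)
  E: 011 (length 3)
  G: 000 (length 3)
  C: 001 (length 3)
  I: 11 (length 2)
  J: 10 (length 2)
Average code length: 234/97 = 2.4124 bits/symbol


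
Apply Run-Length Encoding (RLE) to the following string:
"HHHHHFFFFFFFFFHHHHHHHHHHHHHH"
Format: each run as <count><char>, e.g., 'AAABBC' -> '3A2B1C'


Scanning runs left to right:
  i=0: run of 'H' x 5 -> '5H'
  i=5: run of 'F' x 9 -> '9F'
  i=14: run of 'H' x 14 -> '14H'

RLE = 5H9F14H


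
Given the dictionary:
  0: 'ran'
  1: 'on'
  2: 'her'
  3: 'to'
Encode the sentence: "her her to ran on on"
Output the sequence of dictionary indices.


Look up each word in the dictionary:
  'her' -> 2
  'her' -> 2
  'to' -> 3
  'ran' -> 0
  'on' -> 1
  'on' -> 1

Encoded: [2, 2, 3, 0, 1, 1]


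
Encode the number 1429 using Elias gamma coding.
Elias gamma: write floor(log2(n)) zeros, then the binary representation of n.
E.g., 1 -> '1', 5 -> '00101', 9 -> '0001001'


num_bits = floor(log2(1429)) + 1 = 11
leading_zeros = num_bits - 1 = 10
binary(1429) = 10110010101

Elias gamma(1429) = '0000000000' + '10110010101' = 000000000010110010101 (21 bits)


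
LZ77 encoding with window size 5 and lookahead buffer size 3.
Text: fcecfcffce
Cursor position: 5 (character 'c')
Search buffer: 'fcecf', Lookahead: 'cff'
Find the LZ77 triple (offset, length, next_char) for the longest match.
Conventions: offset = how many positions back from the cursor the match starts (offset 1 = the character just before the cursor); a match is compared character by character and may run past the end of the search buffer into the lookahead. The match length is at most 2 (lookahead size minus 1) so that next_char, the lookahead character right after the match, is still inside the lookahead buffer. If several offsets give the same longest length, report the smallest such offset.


Try each offset into the search buffer:
  offset=1 (pos 4, char 'f'): match length 0
  offset=2 (pos 3, char 'c'): match length 2
  offset=3 (pos 2, char 'e'): match length 0
  offset=4 (pos 1, char 'c'): match length 1
  offset=5 (pos 0, char 'f'): match length 0
Longest match has length 2 at offset 2.
next_char = character at position 5 + 2 = 7 -> 'f'

Best match: offset=2, length=2 (matching 'cf' starting at position 3)
LZ77 triple: (2, 2, 'f')


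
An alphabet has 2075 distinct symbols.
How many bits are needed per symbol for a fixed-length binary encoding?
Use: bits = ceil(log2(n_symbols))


log2(2075) = 11.0189
Bracket: 2^11 = 2048 < 2075 <= 2^12 = 4096
So ceil(log2(2075)) = 12

bits = ceil(log2(2075)) = ceil(11.0189) = 12 bits


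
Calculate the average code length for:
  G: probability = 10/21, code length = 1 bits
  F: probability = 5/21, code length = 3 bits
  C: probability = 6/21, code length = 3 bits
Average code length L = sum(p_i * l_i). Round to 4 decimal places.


Weighted contributions p_i * l_i:
  G: (10/21) * 1 = 10/21
  F: (5/21) * 3 = 15/21
  C: (6/21) * 3 = 18/21
Sum = (10 + 15 + 18)/21 = 43/21

L = 43/21 = 2.0476 bits/symbol


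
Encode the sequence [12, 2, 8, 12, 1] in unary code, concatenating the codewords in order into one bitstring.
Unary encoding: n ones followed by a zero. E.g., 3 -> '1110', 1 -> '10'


Encode each number as n ones followed by a terminating 0:
  12 -> 1111111111110 (13 bits)
  2 -> 110 (3 bits)
  8 -> 111111110 (9 bits)
  12 -> 1111111111110 (13 bits)
  1 -> 10 (2 bits)
Total length = 13 + 3 + 9 + 13 + 2 = 40 bits.

Unary([12, 2, 8, 12, 1]) = 1111111111110110111111110111111111111010 (40 bits)


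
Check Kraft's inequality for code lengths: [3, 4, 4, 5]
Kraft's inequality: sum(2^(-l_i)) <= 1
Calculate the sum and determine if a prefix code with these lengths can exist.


Sum = 2^(-3) + 2^(-4) + 2^(-4) + 2^(-5)
    = 0.125 + 0.0625 + 0.0625 + 0.03125
    = 9/32 = 0.28125
Since 0.28125 <= 1, Kraft's inequality IS satisfied.
A prefix code with these lengths CAN exist.

Kraft sum = 0.28125. Satisfied.


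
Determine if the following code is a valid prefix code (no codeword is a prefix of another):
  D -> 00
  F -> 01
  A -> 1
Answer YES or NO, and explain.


Checking each pair (does one codeword prefix another?):
  D='00' vs F='01': no prefix
  D='00' vs A='1': no prefix
  F='01' vs D='00': no prefix
  F='01' vs A='1': no prefix
  A='1' vs D='00': no prefix
  A='1' vs F='01': no prefix
No violation found over all pairs.

YES -- this is a valid prefix code. No codeword is a prefix of any other codeword.


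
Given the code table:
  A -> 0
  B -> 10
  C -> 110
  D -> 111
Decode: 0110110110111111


Decoding:
0 -> A
110 -> C
110 -> C
110 -> C
111 -> D
111 -> D


Result: ACCCDD


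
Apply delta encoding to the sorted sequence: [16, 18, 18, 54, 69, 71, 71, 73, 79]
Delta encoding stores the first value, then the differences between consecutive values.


First value: 16
Deltas:
  18 - 16 = 2
  18 - 18 = 0
  54 - 18 = 36
  69 - 54 = 15
  71 - 69 = 2
  71 - 71 = 0
  73 - 71 = 2
  79 - 73 = 6


Delta encoded: [16, 2, 0, 36, 15, 2, 0, 2, 6]


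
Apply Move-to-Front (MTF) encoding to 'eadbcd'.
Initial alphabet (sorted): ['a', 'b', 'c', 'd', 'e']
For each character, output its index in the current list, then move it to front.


MTF encoding:
'e': index 4 in ['a', 'b', 'c', 'd', 'e'] -> ['e', 'a', 'b', 'c', 'd']
'a': index 1 in ['e', 'a', 'b', 'c', 'd'] -> ['a', 'e', 'b', 'c', 'd']
'd': index 4 in ['a', 'e', 'b', 'c', 'd'] -> ['d', 'a', 'e', 'b', 'c']
'b': index 3 in ['d', 'a', 'e', 'b', 'c'] -> ['b', 'd', 'a', 'e', 'c']
'c': index 4 in ['b', 'd', 'a', 'e', 'c'] -> ['c', 'b', 'd', 'a', 'e']
'd': index 2 in ['c', 'b', 'd', 'a', 'e'] -> ['d', 'c', 'b', 'a', 'e']


Output: [4, 1, 4, 3, 4, 2]


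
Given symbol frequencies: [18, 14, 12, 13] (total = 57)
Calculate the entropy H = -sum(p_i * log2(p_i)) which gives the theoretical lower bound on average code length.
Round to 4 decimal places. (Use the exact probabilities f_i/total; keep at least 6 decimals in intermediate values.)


Per-symbol terms -p_i * log2(p_i) with p_i = f_i/57:
  p = 18/57 = 0.315789: log2(p) = -1.662965, -p*log2(p) = 0.525147
  p = 14/57 = 0.245614: log2(p) = -2.025535, -p*log2(p) = 0.497500
  p = 12/57 = 0.210526: log2(p) = -2.247928, -p*log2(p) = 0.473248
  p = 13/57 = 0.228070: log2(p) = -2.132450, -p*log2(p) = 0.486348
H = 0.525147 + 0.497500 + 0.473248 + 0.486348 = 1.982243

H = 1.9822 bits/symbol


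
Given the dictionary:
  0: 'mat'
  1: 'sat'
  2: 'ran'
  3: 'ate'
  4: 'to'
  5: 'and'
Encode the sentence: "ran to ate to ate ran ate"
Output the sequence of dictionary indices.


Look up each word in the dictionary:
  'ran' -> 2
  'to' -> 4
  'ate' -> 3
  'to' -> 4
  'ate' -> 3
  'ran' -> 2
  'ate' -> 3

Encoded: [2, 4, 3, 4, 3, 2, 3]


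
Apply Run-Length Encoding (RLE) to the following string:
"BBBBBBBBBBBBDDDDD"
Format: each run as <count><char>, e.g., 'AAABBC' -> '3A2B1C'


Scanning runs left to right:
  i=0: run of 'B' x 12 -> '12B'
  i=12: run of 'D' x 5 -> '5D'

RLE = 12B5D


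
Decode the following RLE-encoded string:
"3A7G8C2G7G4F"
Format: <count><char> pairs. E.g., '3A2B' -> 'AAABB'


Expanding each <count><char> pair:
  3A -> 'AAA'
  7G -> 'GGGGGGG'
  8C -> 'CCCCCCCC'
  2G -> 'GG'
  7G -> 'GGGGGGG'
  4F -> 'FFFF'

Decoded = AAAGGGGGGGCCCCCCCCGGGGGGGGGFFFF


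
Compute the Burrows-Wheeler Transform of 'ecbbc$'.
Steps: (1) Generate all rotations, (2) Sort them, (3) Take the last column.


Rotations (sorted):
  0: $ecbbc -> last char: c
  1: bbc$ec -> last char: c
  2: bc$ecb -> last char: b
  3: c$ecbb -> last char: b
  4: cbbc$e -> last char: e
  5: ecbbc$ -> last char: $


BWT = ccbbe$


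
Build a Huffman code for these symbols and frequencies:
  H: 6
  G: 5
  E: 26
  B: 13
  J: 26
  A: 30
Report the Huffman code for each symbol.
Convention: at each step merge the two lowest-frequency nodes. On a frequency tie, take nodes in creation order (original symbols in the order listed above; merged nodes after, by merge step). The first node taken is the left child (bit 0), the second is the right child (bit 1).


Huffman tree construction:
Step 1: Merge G(5) + H(6) = 11
Step 2: Merge (G+H)(11) + B(13) = 24
Step 3: Merge ((G+H)+B)(24) + E(26) = 50
Step 4: Merge J(26) + A(30) = 56
Step 5: Merge (((G+H)+B)+E)(50) + (J+A)(56) = 106
Read each symbol's code off the tree from the root (left child = 0, right child = 1).

Codes:
  H: 0001 (length 4)
  G: 0000 (length 4)
  E: 01 (length 2)
  B: 001 (length 3)
  J: 10 (length 2)
  A: 11 (length 2)
Average code length: 247/106 = 2.3302 bits/symbol


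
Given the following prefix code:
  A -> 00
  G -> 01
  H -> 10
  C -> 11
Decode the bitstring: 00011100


Decoding step by step:
Bits 00 -> A
Bits 01 -> G
Bits 11 -> C
Bits 00 -> A


Decoded message: AGCA


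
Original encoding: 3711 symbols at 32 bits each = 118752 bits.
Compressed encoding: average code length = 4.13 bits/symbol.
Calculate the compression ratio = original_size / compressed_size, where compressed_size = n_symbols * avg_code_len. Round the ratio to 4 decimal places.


original_size = n_symbols * orig_bits = 3711 * 32 = 118752 bits
compressed_size = n_symbols * avg_code_len = 3711 * 4.13 = 15326.43 bits
ratio = original_size / compressed_size = 118752 / 15326.43 = 7.7482

Compression ratio = 7.7482


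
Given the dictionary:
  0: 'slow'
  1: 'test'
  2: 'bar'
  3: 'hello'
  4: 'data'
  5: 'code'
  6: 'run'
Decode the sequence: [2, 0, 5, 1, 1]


Look up each index in the dictionary:
  2 -> 'bar'
  0 -> 'slow'
  5 -> 'code'
  1 -> 'test'
  1 -> 'test'

Decoded: "bar slow code test test"


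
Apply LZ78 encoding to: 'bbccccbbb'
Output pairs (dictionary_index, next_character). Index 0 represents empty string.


LZ78 encoding steps:
Dictionary: {0: ''}
Step 1: w='' (idx 0), next='b' -> output (0, 'b'), add 'b' as idx 1
Step 2: w='b' (idx 1), next='c' -> output (1, 'c'), add 'bc' as idx 2
Step 3: w='' (idx 0), next='c' -> output (0, 'c'), add 'c' as idx 3
Step 4: w='c' (idx 3), next='c' -> output (3, 'c'), add 'cc' as idx 4
Step 5: w='b' (idx 1), next='b' -> output (1, 'b'), add 'bb' as idx 5
Step 6: w='b' (idx 1), end of input -> output (1, '')


Encoded: [(0, 'b'), (1, 'c'), (0, 'c'), (3, 'c'), (1, 'b'), (1, '')]


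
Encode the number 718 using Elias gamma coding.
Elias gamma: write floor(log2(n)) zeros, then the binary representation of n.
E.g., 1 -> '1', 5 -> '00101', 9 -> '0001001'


num_bits = floor(log2(718)) + 1 = 10
leading_zeros = num_bits - 1 = 9
binary(718) = 1011001110

Elias gamma(718) = '000000000' + '1011001110' = 0000000001011001110 (19 bits)


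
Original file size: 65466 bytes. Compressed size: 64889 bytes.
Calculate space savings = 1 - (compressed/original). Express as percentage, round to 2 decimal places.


ratio = compressed/original = 64889/65466 = 0.991186
savings = 1 - ratio = 1 - 0.991186 = 0.008814
as a percentage: 0.008814 * 100 = 0.88%

Space savings = 1 - 64889/65466 = 0.88%


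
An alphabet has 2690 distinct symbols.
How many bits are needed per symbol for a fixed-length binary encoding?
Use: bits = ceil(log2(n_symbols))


log2(2690) = 11.3934
Bracket: 2^11 = 2048 < 2690 <= 2^12 = 4096
So ceil(log2(2690)) = 12

bits = ceil(log2(2690)) = ceil(11.3934) = 12 bits


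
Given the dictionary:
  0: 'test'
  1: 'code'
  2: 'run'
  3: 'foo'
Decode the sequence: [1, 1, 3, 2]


Look up each index in the dictionary:
  1 -> 'code'
  1 -> 'code'
  3 -> 'foo'
  2 -> 'run'

Decoded: "code code foo run"


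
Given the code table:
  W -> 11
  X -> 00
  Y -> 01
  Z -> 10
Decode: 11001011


Decoding:
11 -> W
00 -> X
10 -> Z
11 -> W


Result: WXZW


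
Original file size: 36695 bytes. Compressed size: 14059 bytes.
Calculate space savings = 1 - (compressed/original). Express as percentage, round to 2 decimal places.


ratio = compressed/original = 14059/36695 = 0.383131
savings = 1 - ratio = 1 - 0.383131 = 0.616869
as a percentage: 0.616869 * 100 = 61.69%

Space savings = 1 - 14059/36695 = 61.69%


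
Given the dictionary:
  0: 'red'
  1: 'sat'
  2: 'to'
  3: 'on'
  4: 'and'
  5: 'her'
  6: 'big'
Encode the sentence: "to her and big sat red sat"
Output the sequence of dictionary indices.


Look up each word in the dictionary:
  'to' -> 2
  'her' -> 5
  'and' -> 4
  'big' -> 6
  'sat' -> 1
  'red' -> 0
  'sat' -> 1

Encoded: [2, 5, 4, 6, 1, 0, 1]


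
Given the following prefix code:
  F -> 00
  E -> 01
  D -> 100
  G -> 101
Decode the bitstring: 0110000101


Decoding step by step:
Bits 01 -> E
Bits 100 -> D
Bits 00 -> F
Bits 101 -> G


Decoded message: EDFG


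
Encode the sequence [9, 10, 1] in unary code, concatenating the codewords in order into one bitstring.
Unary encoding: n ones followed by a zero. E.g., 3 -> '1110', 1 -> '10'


Encode each number as n ones followed by a terminating 0:
  9 -> 1111111110 (10 bits)
  10 -> 11111111110 (11 bits)
  1 -> 10 (2 bits)
Total length = 10 + 11 + 2 = 23 bits.

Unary([9, 10, 1]) = 11111111101111111111010 (23 bits)


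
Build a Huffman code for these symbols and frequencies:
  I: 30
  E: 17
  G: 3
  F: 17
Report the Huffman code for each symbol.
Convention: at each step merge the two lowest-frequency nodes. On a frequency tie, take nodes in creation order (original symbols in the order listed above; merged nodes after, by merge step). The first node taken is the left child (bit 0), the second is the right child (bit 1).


Huffman tree construction:
Step 1: Merge G(3) + E(17) = 20
Step 2: Merge F(17) + (G+E)(20) = 37
Step 3: Merge I(30) + (F+(G+E))(37) = 67
Read each symbol's code off the tree from the root (left child = 0, right child = 1).

Codes:
  I: 0 (length 1)
  E: 111 (length 3)
  G: 110 (length 3)
  F: 10 (length 2)
Average code length: 124/67 = 1.8507 bits/symbol


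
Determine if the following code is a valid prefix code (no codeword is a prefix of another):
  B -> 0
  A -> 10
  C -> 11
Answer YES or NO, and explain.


Checking each pair (does one codeword prefix another?):
  B='0' vs A='10': no prefix
  B='0' vs C='11': no prefix
  A='10' vs B='0': no prefix
  A='10' vs C='11': no prefix
  C='11' vs B='0': no prefix
  C='11' vs A='10': no prefix
No violation found over all pairs.

YES -- this is a valid prefix code. No codeword is a prefix of any other codeword.


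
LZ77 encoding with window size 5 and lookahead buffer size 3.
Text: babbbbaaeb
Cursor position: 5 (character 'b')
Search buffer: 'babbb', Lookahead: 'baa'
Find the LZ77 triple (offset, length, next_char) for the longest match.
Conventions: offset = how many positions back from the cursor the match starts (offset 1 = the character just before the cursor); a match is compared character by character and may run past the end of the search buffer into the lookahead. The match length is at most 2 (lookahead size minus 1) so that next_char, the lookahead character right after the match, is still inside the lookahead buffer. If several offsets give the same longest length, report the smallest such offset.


Try each offset into the search buffer:
  offset=1 (pos 4, char 'b'): match length 1
  offset=2 (pos 3, char 'b'): match length 1
  offset=3 (pos 2, char 'b'): match length 1
  offset=4 (pos 1, char 'a'): match length 0
  offset=5 (pos 0, char 'b'): match length 2
Longest match has length 2 at offset 5.
next_char = character at position 5 + 2 = 7 -> 'a'

Best match: offset=5, length=2 (matching 'ba' starting at position 0)
LZ77 triple: (5, 2, 'a')


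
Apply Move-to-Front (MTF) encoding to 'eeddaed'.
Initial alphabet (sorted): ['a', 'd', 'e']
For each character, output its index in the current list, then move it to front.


MTF encoding:
'e': index 2 in ['a', 'd', 'e'] -> ['e', 'a', 'd']
'e': index 0 in ['e', 'a', 'd'] -> ['e', 'a', 'd']
'd': index 2 in ['e', 'a', 'd'] -> ['d', 'e', 'a']
'd': index 0 in ['d', 'e', 'a'] -> ['d', 'e', 'a']
'a': index 2 in ['d', 'e', 'a'] -> ['a', 'd', 'e']
'e': index 2 in ['a', 'd', 'e'] -> ['e', 'a', 'd']
'd': index 2 in ['e', 'a', 'd'] -> ['d', 'e', 'a']


Output: [2, 0, 2, 0, 2, 2, 2]


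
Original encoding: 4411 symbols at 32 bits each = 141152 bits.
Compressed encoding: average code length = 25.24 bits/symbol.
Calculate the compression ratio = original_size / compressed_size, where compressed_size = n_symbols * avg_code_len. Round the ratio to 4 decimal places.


original_size = n_symbols * orig_bits = 4411 * 32 = 141152 bits
compressed_size = n_symbols * avg_code_len = 4411 * 25.24 = 111333.64 bits
ratio = original_size / compressed_size = 141152 / 111333.64 = 1.2678

Compression ratio = 1.2678


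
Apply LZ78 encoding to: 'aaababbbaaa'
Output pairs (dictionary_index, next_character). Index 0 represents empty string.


LZ78 encoding steps:
Dictionary: {0: ''}
Step 1: w='' (idx 0), next='a' -> output (0, 'a'), add 'a' as idx 1
Step 2: w='a' (idx 1), next='a' -> output (1, 'a'), add 'aa' as idx 2
Step 3: w='' (idx 0), next='b' -> output (0, 'b'), add 'b' as idx 3
Step 4: w='a' (idx 1), next='b' -> output (1, 'b'), add 'ab' as idx 4
Step 5: w='b' (idx 3), next='b' -> output (3, 'b'), add 'bb' as idx 5
Step 6: w='aa' (idx 2), next='a' -> output (2, 'a'), add 'aaa' as idx 6


Encoded: [(0, 'a'), (1, 'a'), (0, 'b'), (1, 'b'), (3, 'b'), (2, 'a')]


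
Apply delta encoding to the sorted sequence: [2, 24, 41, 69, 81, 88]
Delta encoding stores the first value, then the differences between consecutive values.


First value: 2
Deltas:
  24 - 2 = 22
  41 - 24 = 17
  69 - 41 = 28
  81 - 69 = 12
  88 - 81 = 7


Delta encoded: [2, 22, 17, 28, 12, 7]


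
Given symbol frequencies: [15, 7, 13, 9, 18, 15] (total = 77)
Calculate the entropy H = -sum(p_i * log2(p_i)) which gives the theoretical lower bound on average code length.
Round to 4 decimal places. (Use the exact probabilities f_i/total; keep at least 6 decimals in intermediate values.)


Per-symbol terms -p_i * log2(p_i) with p_i = f_i/77:
  p = 15/77 = 0.194805: log2(p) = -2.359896, -p*log2(p) = 0.459720
  p = 7/77 = 0.090909: log2(p) = -3.459432, -p*log2(p) = 0.314494
  p = 13/77 = 0.168831: log2(p) = -2.566347, -p*log2(p) = 0.433279
  p = 9/77 = 0.116883: log2(p) = -3.096862, -p*log2(p) = 0.361971
  p = 18/77 = 0.233766: log2(p) = -2.096862, -p*log2(p) = 0.490175
  p = 15/77 = 0.194805: log2(p) = -2.359896, -p*log2(p) = 0.459720
H = 0.459720 + 0.314494 + 0.433279 + 0.361971 + 0.490175 + 0.459720 = 2.519359

H = 2.5194 bits/symbol


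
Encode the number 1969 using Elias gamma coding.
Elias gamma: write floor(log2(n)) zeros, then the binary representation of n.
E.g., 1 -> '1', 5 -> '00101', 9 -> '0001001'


num_bits = floor(log2(1969)) + 1 = 11
leading_zeros = num_bits - 1 = 10
binary(1969) = 11110110001

Elias gamma(1969) = '0000000000' + '11110110001' = 000000000011110110001 (21 bits)


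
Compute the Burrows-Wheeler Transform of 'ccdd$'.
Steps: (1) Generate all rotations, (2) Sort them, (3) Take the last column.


Rotations (sorted):
  0: $ccdd -> last char: d
  1: ccdd$ -> last char: $
  2: cdd$c -> last char: c
  3: d$ccd -> last char: d
  4: dd$cc -> last char: c


BWT = d$cdc


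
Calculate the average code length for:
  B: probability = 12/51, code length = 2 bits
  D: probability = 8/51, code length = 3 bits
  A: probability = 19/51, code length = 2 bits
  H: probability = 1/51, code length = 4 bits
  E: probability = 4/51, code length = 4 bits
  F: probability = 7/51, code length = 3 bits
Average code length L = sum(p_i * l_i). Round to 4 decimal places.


Weighted contributions p_i * l_i:
  B: (12/51) * 2 = 24/51
  D: (8/51) * 3 = 24/51
  A: (19/51) * 2 = 38/51
  H: (1/51) * 4 = 4/51
  E: (4/51) * 4 = 16/51
  F: (7/51) * 3 = 21/51
Sum = (24 + 24 + 38 + 4 + 16 + 21)/51 = 127/51

L = 127/51 = 2.4902 bits/symbol


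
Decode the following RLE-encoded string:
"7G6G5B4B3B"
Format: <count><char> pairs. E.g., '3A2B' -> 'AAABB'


Expanding each <count><char> pair:
  7G -> 'GGGGGGG'
  6G -> 'GGGGGG'
  5B -> 'BBBBB'
  4B -> 'BBBB'
  3B -> 'BBB'

Decoded = GGGGGGGGGGGGGBBBBBBBBBBBB


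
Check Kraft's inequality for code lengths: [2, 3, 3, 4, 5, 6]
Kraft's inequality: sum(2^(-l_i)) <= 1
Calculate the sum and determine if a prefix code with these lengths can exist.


Sum = 2^(-2) + 2^(-3) + 2^(-3) + 2^(-4) + 2^(-5) + 2^(-6)
    = 0.25 + 0.125 + 0.125 + 0.0625 + 0.03125 + 0.015625
    = 39/64 = 0.609375
Since 0.609375 <= 1, Kraft's inequality IS satisfied.
A prefix code with these lengths CAN exist.

Kraft sum = 0.609375. Satisfied.


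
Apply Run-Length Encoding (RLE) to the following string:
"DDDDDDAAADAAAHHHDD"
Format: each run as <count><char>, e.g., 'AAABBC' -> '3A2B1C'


Scanning runs left to right:
  i=0: run of 'D' x 6 -> '6D'
  i=6: run of 'A' x 3 -> '3A'
  i=9: run of 'D' x 1 -> '1D'
  i=10: run of 'A' x 3 -> '3A'
  i=13: run of 'H' x 3 -> '3H'
  i=16: run of 'D' x 2 -> '2D'

RLE = 6D3A1D3A3H2D


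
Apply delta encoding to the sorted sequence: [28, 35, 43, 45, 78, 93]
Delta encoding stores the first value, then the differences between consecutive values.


First value: 28
Deltas:
  35 - 28 = 7
  43 - 35 = 8
  45 - 43 = 2
  78 - 45 = 33
  93 - 78 = 15


Delta encoded: [28, 7, 8, 2, 33, 15]


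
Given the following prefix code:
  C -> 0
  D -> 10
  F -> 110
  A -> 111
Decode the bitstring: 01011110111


Decoding step by step:
Bits 0 -> C
Bits 10 -> D
Bits 111 -> A
Bits 10 -> D
Bits 111 -> A


Decoded message: CDADA


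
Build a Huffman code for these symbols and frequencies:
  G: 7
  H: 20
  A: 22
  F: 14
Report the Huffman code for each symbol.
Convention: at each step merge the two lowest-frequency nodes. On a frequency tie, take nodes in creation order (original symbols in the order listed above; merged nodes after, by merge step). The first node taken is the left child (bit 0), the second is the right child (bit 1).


Huffman tree construction:
Step 1: Merge G(7) + F(14) = 21
Step 2: Merge H(20) + (G+F)(21) = 41
Step 3: Merge A(22) + (H+(G+F))(41) = 63
Read each symbol's code off the tree from the root (left child = 0, right child = 1).

Codes:
  G: 110 (length 3)
  H: 10 (length 2)
  A: 0 (length 1)
  F: 111 (length 3)
Average code length: 125/63 = 1.9841 bits/symbol


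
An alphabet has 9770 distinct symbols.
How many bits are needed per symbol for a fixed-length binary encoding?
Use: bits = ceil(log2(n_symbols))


log2(9770) = 13.2541
Bracket: 2^13 = 8192 < 9770 <= 2^14 = 16384
So ceil(log2(9770)) = 14

bits = ceil(log2(9770)) = ceil(13.2541) = 14 bits


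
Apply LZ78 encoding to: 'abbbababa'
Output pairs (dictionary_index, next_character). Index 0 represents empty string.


LZ78 encoding steps:
Dictionary: {0: ''}
Step 1: w='' (idx 0), next='a' -> output (0, 'a'), add 'a' as idx 1
Step 2: w='' (idx 0), next='b' -> output (0, 'b'), add 'b' as idx 2
Step 3: w='b' (idx 2), next='b' -> output (2, 'b'), add 'bb' as idx 3
Step 4: w='a' (idx 1), next='b' -> output (1, 'b'), add 'ab' as idx 4
Step 5: w='ab' (idx 4), next='a' -> output (4, 'a'), add 'aba' as idx 5


Encoded: [(0, 'a'), (0, 'b'), (2, 'b'), (1, 'b'), (4, 'a')]


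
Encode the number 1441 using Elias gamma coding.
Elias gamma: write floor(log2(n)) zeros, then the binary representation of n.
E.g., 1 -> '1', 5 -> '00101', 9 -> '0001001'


num_bits = floor(log2(1441)) + 1 = 11
leading_zeros = num_bits - 1 = 10
binary(1441) = 10110100001

Elias gamma(1441) = '0000000000' + '10110100001' = 000000000010110100001 (21 bits)


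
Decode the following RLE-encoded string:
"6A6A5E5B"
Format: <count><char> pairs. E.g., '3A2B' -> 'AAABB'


Expanding each <count><char> pair:
  6A -> 'AAAAAA'
  6A -> 'AAAAAA'
  5E -> 'EEEEE'
  5B -> 'BBBBB'

Decoded = AAAAAAAAAAAAEEEEEBBBBB


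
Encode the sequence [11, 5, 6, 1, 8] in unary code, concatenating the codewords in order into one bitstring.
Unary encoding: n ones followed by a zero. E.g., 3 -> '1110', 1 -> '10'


Encode each number as n ones followed by a terminating 0:
  11 -> 111111111110 (12 bits)
  5 -> 111110 (6 bits)
  6 -> 1111110 (7 bits)
  1 -> 10 (2 bits)
  8 -> 111111110 (9 bits)
Total length = 12 + 6 + 7 + 2 + 9 = 36 bits.

Unary([11, 5, 6, 1, 8]) = 111111111110111110111111010111111110 (36 bits)


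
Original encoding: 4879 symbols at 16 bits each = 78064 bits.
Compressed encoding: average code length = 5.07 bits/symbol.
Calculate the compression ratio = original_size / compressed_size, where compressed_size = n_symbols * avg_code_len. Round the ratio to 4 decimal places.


original_size = n_symbols * orig_bits = 4879 * 16 = 78064 bits
compressed_size = n_symbols * avg_code_len = 4879 * 5.07 = 24736.53 bits
ratio = original_size / compressed_size = 78064 / 24736.53 = 3.1558

Compression ratio = 3.1558


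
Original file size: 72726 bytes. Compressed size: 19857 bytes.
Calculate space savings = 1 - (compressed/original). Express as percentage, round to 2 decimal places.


ratio = compressed/original = 19857/72726 = 0.273039
savings = 1 - ratio = 1 - 0.273039 = 0.726961
as a percentage: 0.726961 * 100 = 72.7%

Space savings = 1 - 19857/72726 = 72.7%


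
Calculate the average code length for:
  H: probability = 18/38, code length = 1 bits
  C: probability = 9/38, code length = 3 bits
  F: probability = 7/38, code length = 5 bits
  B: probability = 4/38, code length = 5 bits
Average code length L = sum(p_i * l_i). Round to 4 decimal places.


Weighted contributions p_i * l_i:
  H: (18/38) * 1 = 18/38
  C: (9/38) * 3 = 27/38
  F: (7/38) * 5 = 35/38
  B: (4/38) * 5 = 20/38
Sum = (18 + 27 + 35 + 20)/38 = 100/38

L = 100/38 = 2.6316 bits/symbol


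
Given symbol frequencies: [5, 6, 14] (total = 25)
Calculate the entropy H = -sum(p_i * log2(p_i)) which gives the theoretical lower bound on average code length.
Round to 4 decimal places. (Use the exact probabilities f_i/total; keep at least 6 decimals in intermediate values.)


Per-symbol terms -p_i * log2(p_i) with p_i = f_i/25:
  p = 5/25 = 0.200000: log2(p) = -2.321928, -p*log2(p) = 0.464386
  p = 6/25 = 0.240000: log2(p) = -2.058894, -p*log2(p) = 0.494134
  p = 14/25 = 0.560000: log2(p) = -0.836501, -p*log2(p) = 0.468441
H = 0.464386 + 0.494134 + 0.468441 = 1.426961

H = 1.427 bits/symbol


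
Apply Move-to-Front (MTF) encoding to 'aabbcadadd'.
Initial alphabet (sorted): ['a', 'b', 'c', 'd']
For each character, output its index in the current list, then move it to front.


MTF encoding:
'a': index 0 in ['a', 'b', 'c', 'd'] -> ['a', 'b', 'c', 'd']
'a': index 0 in ['a', 'b', 'c', 'd'] -> ['a', 'b', 'c', 'd']
'b': index 1 in ['a', 'b', 'c', 'd'] -> ['b', 'a', 'c', 'd']
'b': index 0 in ['b', 'a', 'c', 'd'] -> ['b', 'a', 'c', 'd']
'c': index 2 in ['b', 'a', 'c', 'd'] -> ['c', 'b', 'a', 'd']
'a': index 2 in ['c', 'b', 'a', 'd'] -> ['a', 'c', 'b', 'd']
'd': index 3 in ['a', 'c', 'b', 'd'] -> ['d', 'a', 'c', 'b']
'a': index 1 in ['d', 'a', 'c', 'b'] -> ['a', 'd', 'c', 'b']
'd': index 1 in ['a', 'd', 'c', 'b'] -> ['d', 'a', 'c', 'b']
'd': index 0 in ['d', 'a', 'c', 'b'] -> ['d', 'a', 'c', 'b']


Output: [0, 0, 1, 0, 2, 2, 3, 1, 1, 0]


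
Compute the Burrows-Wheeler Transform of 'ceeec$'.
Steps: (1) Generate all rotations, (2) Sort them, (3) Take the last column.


Rotations (sorted):
  0: $ceeec -> last char: c
  1: c$ceee -> last char: e
  2: ceeec$ -> last char: $
  3: ec$cee -> last char: e
  4: eec$ce -> last char: e
  5: eeec$c -> last char: c


BWT = ce$eec


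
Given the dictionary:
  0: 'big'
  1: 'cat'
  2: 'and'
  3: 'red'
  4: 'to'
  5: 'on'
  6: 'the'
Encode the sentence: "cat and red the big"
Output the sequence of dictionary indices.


Look up each word in the dictionary:
  'cat' -> 1
  'and' -> 2
  'red' -> 3
  'the' -> 6
  'big' -> 0

Encoded: [1, 2, 3, 6, 0]


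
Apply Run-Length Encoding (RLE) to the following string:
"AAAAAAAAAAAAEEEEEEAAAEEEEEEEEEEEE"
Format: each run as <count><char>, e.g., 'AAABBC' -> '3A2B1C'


Scanning runs left to right:
  i=0: run of 'A' x 12 -> '12A'
  i=12: run of 'E' x 6 -> '6E'
  i=18: run of 'A' x 3 -> '3A'
  i=21: run of 'E' x 12 -> '12E'

RLE = 12A6E3A12E


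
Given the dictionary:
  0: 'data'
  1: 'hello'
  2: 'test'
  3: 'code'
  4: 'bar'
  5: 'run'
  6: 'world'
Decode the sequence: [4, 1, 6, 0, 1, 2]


Look up each index in the dictionary:
  4 -> 'bar'
  1 -> 'hello'
  6 -> 'world'
  0 -> 'data'
  1 -> 'hello'
  2 -> 'test'

Decoded: "bar hello world data hello test"


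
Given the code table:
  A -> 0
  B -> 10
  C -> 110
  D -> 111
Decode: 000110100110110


Decoding:
0 -> A
0 -> A
0 -> A
110 -> C
10 -> B
0 -> A
110 -> C
110 -> C


Result: AAACBACC


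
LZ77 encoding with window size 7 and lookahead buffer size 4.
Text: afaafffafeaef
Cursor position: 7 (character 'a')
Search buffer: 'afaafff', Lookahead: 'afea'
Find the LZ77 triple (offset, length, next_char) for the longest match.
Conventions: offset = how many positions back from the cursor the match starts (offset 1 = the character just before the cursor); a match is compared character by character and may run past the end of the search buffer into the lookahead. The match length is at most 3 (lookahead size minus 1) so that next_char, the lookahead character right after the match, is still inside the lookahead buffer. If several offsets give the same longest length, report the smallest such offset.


Try each offset into the search buffer:
  offset=1 (pos 6, char 'f'): match length 0
  offset=2 (pos 5, char 'f'): match length 0
  offset=3 (pos 4, char 'f'): match length 0
  offset=4 (pos 3, char 'a'): match length 2
  offset=5 (pos 2, char 'a'): match length 1
  offset=6 (pos 1, char 'f'): match length 0
  offset=7 (pos 0, char 'a'): match length 2
Longest match has length 2, found at offsets 4, 7; take the smallest, offset 4.
next_char = character at position 7 + 2 = 9 -> 'e'

Best match: offset=4, length=2 (matching 'af' starting at position 3)
LZ77 triple: (4, 2, 'e')


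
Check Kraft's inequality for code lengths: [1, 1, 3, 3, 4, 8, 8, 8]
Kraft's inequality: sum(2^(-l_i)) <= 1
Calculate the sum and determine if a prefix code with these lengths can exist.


Sum = 2^(-1) + 2^(-1) + 2^(-3) + 2^(-3) + 2^(-4) + 2^(-8) + 2^(-8) + 2^(-8)
    = 0.5 + 0.5 + 0.125 + 0.125 + 0.0625 + 0.00390625 + 0.00390625 + 0.00390625
    = 339/256 = 1.32421875
Since 1.32421875 > 1, Kraft's inequality is NOT satisfied.
A prefix code with these lengths CANNOT exist.

Kraft sum = 1.32421875. Not satisfied.


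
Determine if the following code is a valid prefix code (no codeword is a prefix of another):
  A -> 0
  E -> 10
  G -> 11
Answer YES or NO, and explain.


Checking each pair (does one codeword prefix another?):
  A='0' vs E='10': no prefix
  A='0' vs G='11': no prefix
  E='10' vs A='0': no prefix
  E='10' vs G='11': no prefix
  G='11' vs A='0': no prefix
  G='11' vs E='10': no prefix
No violation found over all pairs.

YES -- this is a valid prefix code. No codeword is a prefix of any other codeword.


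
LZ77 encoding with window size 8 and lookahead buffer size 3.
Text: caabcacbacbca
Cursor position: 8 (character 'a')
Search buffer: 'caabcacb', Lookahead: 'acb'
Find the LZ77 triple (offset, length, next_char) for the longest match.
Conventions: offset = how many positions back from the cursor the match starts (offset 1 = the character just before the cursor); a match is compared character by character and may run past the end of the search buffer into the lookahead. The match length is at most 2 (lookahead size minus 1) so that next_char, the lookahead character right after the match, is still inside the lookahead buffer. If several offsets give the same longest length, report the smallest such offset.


Try each offset into the search buffer:
  offset=1 (pos 7, char 'b'): match length 0
  offset=2 (pos 6, char 'c'): match length 0
  offset=3 (pos 5, char 'a'): match length 2
  offset=4 (pos 4, char 'c'): match length 0
  offset=5 (pos 3, char 'b'): match length 0
  offset=6 (pos 2, char 'a'): match length 1
  offset=7 (pos 1, char 'a'): match length 1
  offset=8 (pos 0, char 'c'): match length 0
Longest match has length 2 at offset 3.
next_char = character at position 8 + 2 = 10 -> 'b'

Best match: offset=3, length=2 (matching 'ac' starting at position 5)
LZ77 triple: (3, 2, 'b')


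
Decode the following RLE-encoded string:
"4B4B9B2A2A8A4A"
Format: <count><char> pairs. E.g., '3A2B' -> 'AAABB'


Expanding each <count><char> pair:
  4B -> 'BBBB'
  4B -> 'BBBB'
  9B -> 'BBBBBBBBB'
  2A -> 'AA'
  2A -> 'AA'
  8A -> 'AAAAAAAA'
  4A -> 'AAAA'

Decoded = BBBBBBBBBBBBBBBBBAAAAAAAAAAAAAAAA


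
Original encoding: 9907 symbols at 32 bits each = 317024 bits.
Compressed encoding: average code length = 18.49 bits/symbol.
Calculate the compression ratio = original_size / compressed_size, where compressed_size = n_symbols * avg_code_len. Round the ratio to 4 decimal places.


original_size = n_symbols * orig_bits = 9907 * 32 = 317024 bits
compressed_size = n_symbols * avg_code_len = 9907 * 18.49 = 183180.43 bits
ratio = original_size / compressed_size = 317024 / 183180.43 = 1.7307

Compression ratio = 1.7307


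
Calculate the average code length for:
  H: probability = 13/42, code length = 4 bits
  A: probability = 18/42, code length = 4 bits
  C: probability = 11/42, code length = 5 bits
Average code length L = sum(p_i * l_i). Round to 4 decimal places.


Weighted contributions p_i * l_i:
  H: (13/42) * 4 = 52/42
  A: (18/42) * 4 = 72/42
  C: (11/42) * 5 = 55/42
Sum = (52 + 72 + 55)/42 = 179/42

L = 179/42 = 4.2619 bits/symbol


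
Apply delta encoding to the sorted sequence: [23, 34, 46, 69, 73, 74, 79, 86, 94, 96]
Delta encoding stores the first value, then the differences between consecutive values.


First value: 23
Deltas:
  34 - 23 = 11
  46 - 34 = 12
  69 - 46 = 23
  73 - 69 = 4
  74 - 73 = 1
  79 - 74 = 5
  86 - 79 = 7
  94 - 86 = 8
  96 - 94 = 2


Delta encoded: [23, 11, 12, 23, 4, 1, 5, 7, 8, 2]
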